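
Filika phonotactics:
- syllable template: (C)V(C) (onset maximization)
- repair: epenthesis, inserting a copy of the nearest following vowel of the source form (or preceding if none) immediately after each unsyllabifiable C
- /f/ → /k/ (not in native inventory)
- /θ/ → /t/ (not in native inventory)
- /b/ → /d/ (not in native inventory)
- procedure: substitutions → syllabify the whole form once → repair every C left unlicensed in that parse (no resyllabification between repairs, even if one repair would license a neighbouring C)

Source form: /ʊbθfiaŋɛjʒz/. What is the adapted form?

Substitution: /b/ → /d/, /θ/ → /t/, /f/ → /k/, giving /ʊdtkiaŋɛjʒz/.
Syllabifying with onset maximization leaves /t/, /ʒ/, /z/ stranded (at most one coda consonant is licensed; onsets are limited to one consonant).
Inserting the epenthetic vowel yields /t/ → /ti/, /ʒ/ → /ʒɛ/, /z/ → /zɛ/.

ʊdtikiaŋɛjʒɛzɛ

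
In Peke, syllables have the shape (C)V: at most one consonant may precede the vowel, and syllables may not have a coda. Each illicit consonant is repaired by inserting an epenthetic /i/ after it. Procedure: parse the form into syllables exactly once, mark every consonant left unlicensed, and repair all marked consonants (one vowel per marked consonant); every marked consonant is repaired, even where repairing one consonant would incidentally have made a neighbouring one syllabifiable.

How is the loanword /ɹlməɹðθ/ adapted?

The consonants /ɹ/, /l/, /ɹ/, /ð/, /θ/ cannot be parsed into a legal (C)V syllable (no codas are permitted; onsets are limited to one consonant).
Each unlicensed consonant becomes the onset of a new syllable: /ɹ/ → /ɹi/, /l/ → /li/, /ɹ/ → /ɹi/, /ð/ → /ði/, /θ/ → /θi/.

ɹiliməɹiðiθi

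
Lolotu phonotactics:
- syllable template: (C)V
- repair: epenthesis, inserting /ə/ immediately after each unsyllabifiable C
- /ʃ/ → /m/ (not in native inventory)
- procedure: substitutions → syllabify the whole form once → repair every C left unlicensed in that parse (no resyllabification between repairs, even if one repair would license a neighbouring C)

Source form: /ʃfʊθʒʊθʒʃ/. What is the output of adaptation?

məfʊθəʒʊθəʒəmə

Substitution: /ʃ/ → /m/, giving /mfʊθʒʊθʒm/.
The consonants /m/, /θ/, /θ/, /ʒ/, /m/ cannot be parsed into a legal (C)V syllable (no codas are permitted; onsets are limited to one consonant).
Each unlicensed consonant becomes the onset of a new syllable: /m/ → /mə/, /θ/ → /θə/, /θ/ → /θə/, /ʒ/ → /ʒə/, /m/ → /mə/.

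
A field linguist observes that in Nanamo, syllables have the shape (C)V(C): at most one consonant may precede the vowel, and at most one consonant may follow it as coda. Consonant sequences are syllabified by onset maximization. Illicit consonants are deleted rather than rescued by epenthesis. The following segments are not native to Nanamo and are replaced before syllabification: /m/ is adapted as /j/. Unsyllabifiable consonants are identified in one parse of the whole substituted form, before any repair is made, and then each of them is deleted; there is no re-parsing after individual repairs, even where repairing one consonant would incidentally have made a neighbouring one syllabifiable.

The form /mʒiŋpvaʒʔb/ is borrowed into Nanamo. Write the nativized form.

Substitution: /m/ → /j/, giving /jʒiŋpvaʒʔb/.
Under (C)V(C), the unsyllabifiable consonants are /j/, /p/, /ʔ/, /b/ (at most one coda consonant is licensed; onsets are limited to one consonant).
Deletion applies to /j/, /p/, /ʔ/, /b/.

ʒiŋvaʒ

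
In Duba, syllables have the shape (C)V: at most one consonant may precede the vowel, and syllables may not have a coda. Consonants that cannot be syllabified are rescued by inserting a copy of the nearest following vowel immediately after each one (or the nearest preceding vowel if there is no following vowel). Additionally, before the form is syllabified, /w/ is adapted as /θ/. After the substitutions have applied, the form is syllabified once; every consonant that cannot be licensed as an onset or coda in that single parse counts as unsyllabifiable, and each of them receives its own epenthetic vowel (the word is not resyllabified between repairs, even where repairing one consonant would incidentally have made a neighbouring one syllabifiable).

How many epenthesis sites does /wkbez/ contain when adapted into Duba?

3

After substitution the input is /θkbez/.
The unsyllabifiable consonants are /θ/, /k/, /z/; each receives one epenthetic vowel.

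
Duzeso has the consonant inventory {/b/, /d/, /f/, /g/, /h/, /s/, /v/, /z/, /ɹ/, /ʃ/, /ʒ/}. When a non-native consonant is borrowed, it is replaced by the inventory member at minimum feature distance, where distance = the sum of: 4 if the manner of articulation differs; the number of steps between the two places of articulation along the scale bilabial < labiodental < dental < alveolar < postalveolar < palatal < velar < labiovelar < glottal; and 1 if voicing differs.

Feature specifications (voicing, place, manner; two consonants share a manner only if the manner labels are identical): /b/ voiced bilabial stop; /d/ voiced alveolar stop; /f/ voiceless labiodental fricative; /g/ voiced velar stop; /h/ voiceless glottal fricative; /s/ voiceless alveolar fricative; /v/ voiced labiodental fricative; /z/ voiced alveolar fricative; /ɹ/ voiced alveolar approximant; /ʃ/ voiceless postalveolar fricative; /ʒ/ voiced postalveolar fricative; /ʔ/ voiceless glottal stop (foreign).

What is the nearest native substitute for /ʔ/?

g

/g/ is closest: same manner (stop), place distance 2 (glottal→velar), voicing differs (+1); total 3. Next closest is /h/ at distance 4.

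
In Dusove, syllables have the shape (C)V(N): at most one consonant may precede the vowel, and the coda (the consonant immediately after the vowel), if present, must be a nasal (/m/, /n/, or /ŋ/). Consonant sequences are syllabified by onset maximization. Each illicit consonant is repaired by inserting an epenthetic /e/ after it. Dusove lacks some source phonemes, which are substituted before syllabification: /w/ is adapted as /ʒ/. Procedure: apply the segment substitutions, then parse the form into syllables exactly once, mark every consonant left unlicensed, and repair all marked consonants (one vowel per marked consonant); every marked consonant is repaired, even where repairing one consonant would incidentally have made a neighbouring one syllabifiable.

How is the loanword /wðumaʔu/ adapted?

ʒeðumaʔu

Substitution: /w/ → /ʒ/, giving /ʒðumaʔu/.
The consonants /ʒ/ cannot be parsed into a legal (C)V(N) syllable (only a nasal (/m/, /n/, or /ŋ/) is licensed in coda position; onsets are limited to one consonant).
Epenthesis after each stranded consonant: /ʒ/ → /ʒe/.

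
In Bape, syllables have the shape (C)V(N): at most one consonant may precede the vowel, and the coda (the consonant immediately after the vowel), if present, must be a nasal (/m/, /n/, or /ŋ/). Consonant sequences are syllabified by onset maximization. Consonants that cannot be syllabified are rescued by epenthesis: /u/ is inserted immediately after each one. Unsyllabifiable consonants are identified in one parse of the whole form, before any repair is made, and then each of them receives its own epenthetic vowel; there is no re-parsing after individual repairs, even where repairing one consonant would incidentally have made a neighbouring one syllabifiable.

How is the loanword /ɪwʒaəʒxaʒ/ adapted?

ɪwuʒaəʒuxaʒu

The consonants /w/, /ʒ/, /ʒ/ cannot be parsed into a legal (C)V(N) syllable (only a nasal (/m/, /n/, or /ŋ/) is licensed in coda position; onsets are limited to one consonant).
Epenthesis after each stranded consonant: /w/ → /wu/, /ʒ/ → /ʒu/, /ʒ/ → /ʒu/.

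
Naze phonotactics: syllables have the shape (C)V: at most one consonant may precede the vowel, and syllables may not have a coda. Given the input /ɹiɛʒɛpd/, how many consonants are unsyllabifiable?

Under (C)V, the unsyllabifiable consonants are /p/, /d/ (no codas are permitted; onsets are limited to one consonant).

2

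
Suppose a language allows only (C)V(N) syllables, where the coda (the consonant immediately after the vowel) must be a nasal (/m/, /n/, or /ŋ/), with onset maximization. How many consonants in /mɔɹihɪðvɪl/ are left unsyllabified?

2

Under (C)V(N), the unsyllabifiable consonants are /ð/, /l/ (only a nasal (/m/, /n/, or /ŋ/) is licensed in coda position; onsets are limited to one consonant).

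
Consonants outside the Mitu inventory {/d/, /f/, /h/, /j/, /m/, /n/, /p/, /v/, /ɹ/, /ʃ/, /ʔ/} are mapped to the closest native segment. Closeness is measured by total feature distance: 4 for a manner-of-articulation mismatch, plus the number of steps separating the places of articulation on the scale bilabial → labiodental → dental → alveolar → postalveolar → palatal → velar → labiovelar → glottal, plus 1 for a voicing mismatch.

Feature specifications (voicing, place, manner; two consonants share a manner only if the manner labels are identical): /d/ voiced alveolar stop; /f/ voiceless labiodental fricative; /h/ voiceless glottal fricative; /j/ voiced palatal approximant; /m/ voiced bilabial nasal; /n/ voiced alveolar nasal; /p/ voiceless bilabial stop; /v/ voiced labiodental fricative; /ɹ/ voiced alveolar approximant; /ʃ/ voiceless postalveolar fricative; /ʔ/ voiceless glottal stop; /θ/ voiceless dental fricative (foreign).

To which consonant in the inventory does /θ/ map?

f

/f/ is closest: same manner (fricative), place distance 1 (dental→labiodental), same voicing; total 1. Next closest is /v/ at distance 2.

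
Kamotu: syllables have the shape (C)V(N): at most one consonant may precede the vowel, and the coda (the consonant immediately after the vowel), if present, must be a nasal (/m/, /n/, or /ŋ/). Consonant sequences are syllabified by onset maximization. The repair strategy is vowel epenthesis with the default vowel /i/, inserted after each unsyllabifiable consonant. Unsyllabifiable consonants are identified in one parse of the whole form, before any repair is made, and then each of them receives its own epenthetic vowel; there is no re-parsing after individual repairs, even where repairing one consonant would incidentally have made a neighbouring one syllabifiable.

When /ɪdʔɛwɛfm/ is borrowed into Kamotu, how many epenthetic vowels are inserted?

The unsyllabifiable consonants are /d/, /f/, /m/; each receives one epenthetic vowel.

3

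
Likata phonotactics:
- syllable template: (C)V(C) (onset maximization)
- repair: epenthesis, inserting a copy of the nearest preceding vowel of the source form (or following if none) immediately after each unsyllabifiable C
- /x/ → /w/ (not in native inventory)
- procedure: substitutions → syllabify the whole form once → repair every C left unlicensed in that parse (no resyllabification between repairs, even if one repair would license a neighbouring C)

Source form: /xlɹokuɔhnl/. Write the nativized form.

woloɹokuɔhnɔlɔ

Substitution: /x/ → /w/, giving /wlɹokuɔhnl/.
Under (C)V(C), the unsyllabifiable consonants are /w/, /l/, /n/, /l/ (at most one coda consonant is licensed; onsets are limited to one consonant).
Each unlicensed consonant becomes the onset of a new syllable: /w/ → /wo/, /l/ → /lo/, /n/ → /nɔ/, /l/ → /lɔ/.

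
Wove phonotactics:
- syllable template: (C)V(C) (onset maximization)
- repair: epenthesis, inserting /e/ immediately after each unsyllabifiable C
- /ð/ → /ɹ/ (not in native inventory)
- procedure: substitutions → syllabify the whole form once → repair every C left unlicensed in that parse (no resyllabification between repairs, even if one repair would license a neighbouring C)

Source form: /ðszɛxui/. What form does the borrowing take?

ɹesezɛxui

Substitution: /ð/ → /ɹ/, giving /ɹszɛxui/.
Under (C)V(C), the unsyllabifiable consonants are /ɹ/, /s/ (at most one coda consonant is licensed; onsets are limited to one consonant).
Epenthesis after each stranded consonant: /ɹ/ → /ɹe/, /s/ → /se/.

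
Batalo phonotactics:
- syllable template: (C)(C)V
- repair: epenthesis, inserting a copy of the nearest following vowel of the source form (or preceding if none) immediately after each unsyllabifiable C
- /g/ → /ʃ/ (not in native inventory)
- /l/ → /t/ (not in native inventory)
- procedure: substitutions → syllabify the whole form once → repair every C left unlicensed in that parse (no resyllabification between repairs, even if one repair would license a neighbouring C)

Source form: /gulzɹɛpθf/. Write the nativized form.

Substitution: /g/ → /ʃ/, /l/ → /t/, giving /ʃutzɹɛpθf/.
Under (C)(C)V, the unsyllabifiable consonants are /t/, /p/, /θ/, /f/ (no codas are permitted; onsets may contain at most 2 consonants).
Inserting the epenthetic vowel yields /t/ → /tɛ/, /p/ → /pɛ/, /θ/ → /θɛ/, /f/ → /fɛ/.

ʃutɛzɹɛpɛθɛfɛ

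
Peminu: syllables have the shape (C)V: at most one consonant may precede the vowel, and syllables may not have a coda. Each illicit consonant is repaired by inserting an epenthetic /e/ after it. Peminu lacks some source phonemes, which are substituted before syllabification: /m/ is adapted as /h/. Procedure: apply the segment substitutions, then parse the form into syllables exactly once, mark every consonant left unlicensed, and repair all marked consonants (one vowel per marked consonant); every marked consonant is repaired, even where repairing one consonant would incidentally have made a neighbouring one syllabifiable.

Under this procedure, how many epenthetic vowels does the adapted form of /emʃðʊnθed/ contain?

4

After substitution the input is /ehʃðʊnθed/.
The unsyllabifiable consonants are /h/, /ʃ/, /n/, /d/; each receives one epenthetic vowel.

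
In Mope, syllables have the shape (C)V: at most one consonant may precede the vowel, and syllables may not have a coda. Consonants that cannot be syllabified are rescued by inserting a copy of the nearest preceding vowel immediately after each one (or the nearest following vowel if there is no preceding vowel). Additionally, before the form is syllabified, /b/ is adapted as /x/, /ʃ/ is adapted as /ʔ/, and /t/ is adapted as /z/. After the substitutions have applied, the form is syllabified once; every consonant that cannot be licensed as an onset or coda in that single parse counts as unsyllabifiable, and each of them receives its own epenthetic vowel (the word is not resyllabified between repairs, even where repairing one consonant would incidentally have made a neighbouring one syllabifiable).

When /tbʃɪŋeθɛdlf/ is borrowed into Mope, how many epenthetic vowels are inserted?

5

After substitution the input is /zxʔɪŋeθɛdlf/.
The unsyllabifiable consonants are /z/, /x/, /d/, /l/, /f/; each receives one epenthetic vowel.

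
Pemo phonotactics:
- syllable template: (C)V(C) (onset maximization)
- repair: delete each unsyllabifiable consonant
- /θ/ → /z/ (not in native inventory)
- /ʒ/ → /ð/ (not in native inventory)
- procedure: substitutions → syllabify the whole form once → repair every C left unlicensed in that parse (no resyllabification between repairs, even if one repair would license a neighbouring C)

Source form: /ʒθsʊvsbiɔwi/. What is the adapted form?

Substitution: /ʒ/ → /ð/, /θ/ → /z/, giving /ðzsʊvsbiɔwi/.
Syllabifying with onset maximization leaves /ð/, /z/, /s/ stranded (at most one coda consonant is licensed; onsets are limited to one consonant).
Each unlicensed consonant is deleted: /ð/, /z/, /s/.

sʊvbiɔwi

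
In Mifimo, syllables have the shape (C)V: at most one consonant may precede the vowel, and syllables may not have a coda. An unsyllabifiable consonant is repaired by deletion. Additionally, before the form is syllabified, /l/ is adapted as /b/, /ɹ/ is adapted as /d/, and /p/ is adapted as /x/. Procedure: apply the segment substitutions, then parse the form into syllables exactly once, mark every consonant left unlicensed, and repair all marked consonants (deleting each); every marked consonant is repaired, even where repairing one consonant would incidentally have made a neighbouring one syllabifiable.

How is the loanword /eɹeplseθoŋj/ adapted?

Substitution: /ɹ/ → /d/, /p/ → /x/, /l/ → /b/, giving /edexbseθoŋj/.
Syllabifying with onset maximization leaves /x/, /b/, /ŋ/, /j/ stranded (no codas are permitted; onsets are limited to one consonant).
Deleting the stranded consonants removes /x/, /b/, /ŋ/, /j/.

edeseθo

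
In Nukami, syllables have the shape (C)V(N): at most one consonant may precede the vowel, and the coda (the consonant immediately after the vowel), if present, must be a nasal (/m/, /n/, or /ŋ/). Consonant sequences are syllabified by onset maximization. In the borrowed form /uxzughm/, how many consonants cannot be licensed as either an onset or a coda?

4

Under (C)V(N), the unsyllabifiable consonants are /x/, /g/, /h/, /m/ (only a nasal (/m/, /n/, or /ŋ/) is licensed in coda position; onsets are limited to one consonant).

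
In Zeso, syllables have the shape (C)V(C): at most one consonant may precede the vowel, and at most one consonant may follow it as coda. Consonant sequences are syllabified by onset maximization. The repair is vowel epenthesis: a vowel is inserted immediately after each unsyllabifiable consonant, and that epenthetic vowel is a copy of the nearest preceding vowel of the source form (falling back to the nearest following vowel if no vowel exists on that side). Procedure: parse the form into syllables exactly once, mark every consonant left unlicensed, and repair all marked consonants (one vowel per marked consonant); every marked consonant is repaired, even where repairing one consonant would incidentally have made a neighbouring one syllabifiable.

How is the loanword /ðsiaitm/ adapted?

Under (C)V(C), the unsyllabifiable consonants are /ð/, /m/ (at most one coda consonant is licensed; onsets are limited to one consonant).
Epenthesis after each stranded consonant: /ð/ → /ði/, /m/ → /mi/.

ðisiaitmi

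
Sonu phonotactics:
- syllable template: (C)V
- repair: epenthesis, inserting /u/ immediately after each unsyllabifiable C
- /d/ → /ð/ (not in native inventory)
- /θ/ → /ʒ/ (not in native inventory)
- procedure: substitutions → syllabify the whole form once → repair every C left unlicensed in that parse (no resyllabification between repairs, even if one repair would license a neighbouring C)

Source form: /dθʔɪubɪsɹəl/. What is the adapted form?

Substitution: /d/ → /ð/, /θ/ → /ʒ/, giving /ðʒʔɪubɪsɹəl/.
Syllabifying with onset maximization leaves /ð/, /ʒ/, /s/, /l/ stranded (no codas are permitted; onsets are limited to one consonant).
Each unlicensed consonant becomes the onset of a new syllable: /ð/ → /ðu/, /ʒ/ → /ʒu/, /s/ → /su/, /l/ → /lu/.

ðuʒuʔɪubɪsuɹəlu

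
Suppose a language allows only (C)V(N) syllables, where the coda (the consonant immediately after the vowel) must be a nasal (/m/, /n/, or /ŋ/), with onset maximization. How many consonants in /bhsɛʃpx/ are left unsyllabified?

5

The consonants /b/, /h/, /ʃ/, /p/, /x/ cannot be parsed into a legal (C)V(N) syllable (only a nasal (/m/, /n/, or /ŋ/) is licensed in coda position; onsets are limited to one consonant).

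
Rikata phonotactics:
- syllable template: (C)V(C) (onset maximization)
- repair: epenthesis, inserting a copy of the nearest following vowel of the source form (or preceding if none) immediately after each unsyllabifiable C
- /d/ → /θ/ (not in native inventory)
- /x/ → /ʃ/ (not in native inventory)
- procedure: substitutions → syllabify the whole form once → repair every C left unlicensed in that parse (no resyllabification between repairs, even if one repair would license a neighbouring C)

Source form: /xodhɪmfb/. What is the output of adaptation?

Substitution: /x/ → /ʃ/, /d/ → /θ/, giving /ʃoθhɪmfb/.
Syllabifying with onset maximization leaves /f/, /b/ stranded (at most one coda consonant is licensed; onsets are limited to one consonant).
Each unlicensed consonant becomes the onset of a new syllable: /f/ → /fɪ/, /b/ → /bɪ/.

ʃoθhɪmfɪbɪ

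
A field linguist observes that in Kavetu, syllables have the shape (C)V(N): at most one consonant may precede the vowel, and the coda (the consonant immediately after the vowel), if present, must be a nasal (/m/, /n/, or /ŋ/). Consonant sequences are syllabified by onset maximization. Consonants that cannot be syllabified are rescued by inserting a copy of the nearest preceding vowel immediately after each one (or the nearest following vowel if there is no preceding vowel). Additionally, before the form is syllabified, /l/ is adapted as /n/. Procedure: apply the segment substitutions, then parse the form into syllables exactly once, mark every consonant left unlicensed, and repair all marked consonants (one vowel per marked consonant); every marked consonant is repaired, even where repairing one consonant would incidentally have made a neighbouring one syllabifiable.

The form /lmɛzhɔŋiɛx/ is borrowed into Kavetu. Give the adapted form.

nɛmɛzɛhɔŋiɛxɛ

Substitution: /l/ → /n/, giving /nmɛzhɔŋiɛx/.
Under (C)V(N), the unsyllabifiable consonants are /n/, /z/, /x/ (only a nasal (/m/, /n/, or /ŋ/) is licensed in coda position; onsets are limited to one consonant).
Inserting the epenthetic vowel yields /n/ → /nɛ/, /z/ → /zɛ/, /x/ → /xɛ/.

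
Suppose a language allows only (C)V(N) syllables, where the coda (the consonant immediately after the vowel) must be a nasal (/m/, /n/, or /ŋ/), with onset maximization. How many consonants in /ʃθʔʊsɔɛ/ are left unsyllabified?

Syllabifying with onset maximization leaves /ʃ/, /θ/ stranded (only a nasal (/m/, /n/, or /ŋ/) is licensed in coda position; onsets are limited to one consonant).

2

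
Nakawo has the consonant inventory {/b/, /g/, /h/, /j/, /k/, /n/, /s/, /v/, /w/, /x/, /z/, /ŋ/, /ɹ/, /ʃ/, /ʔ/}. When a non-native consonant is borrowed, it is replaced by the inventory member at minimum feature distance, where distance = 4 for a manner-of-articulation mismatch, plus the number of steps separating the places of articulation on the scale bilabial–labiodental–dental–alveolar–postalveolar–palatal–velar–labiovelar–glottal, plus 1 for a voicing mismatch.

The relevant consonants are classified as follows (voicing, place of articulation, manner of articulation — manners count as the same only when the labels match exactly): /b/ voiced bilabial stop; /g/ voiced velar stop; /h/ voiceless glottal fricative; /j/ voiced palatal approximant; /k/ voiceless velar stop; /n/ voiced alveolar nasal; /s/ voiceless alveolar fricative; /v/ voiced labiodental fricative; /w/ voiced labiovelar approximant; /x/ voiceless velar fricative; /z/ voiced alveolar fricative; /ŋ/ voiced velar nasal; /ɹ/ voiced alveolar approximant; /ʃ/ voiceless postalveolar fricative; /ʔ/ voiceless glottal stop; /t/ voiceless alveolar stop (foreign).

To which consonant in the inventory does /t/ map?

/k/ is closest: same manner (stop), place distance 3 (alveolar→velar), same voicing; total 3. Next closest is /b/ at distance 4.

k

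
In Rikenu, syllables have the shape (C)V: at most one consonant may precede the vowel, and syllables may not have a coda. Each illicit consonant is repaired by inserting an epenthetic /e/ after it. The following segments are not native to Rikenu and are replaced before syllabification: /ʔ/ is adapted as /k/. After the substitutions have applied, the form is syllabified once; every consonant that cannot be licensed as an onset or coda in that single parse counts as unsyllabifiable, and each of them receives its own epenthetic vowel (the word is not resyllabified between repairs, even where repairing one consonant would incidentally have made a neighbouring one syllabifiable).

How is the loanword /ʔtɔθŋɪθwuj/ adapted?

Substitution: /ʔ/ → /k/, giving /ktɔθŋɪθwuj/.
The consonants /k/, /θ/, /θ/, /j/ cannot be parsed into a legal (C)V syllable (no codas are permitted; onsets are limited to one consonant).
Each unlicensed consonant becomes the onset of a new syllable: /k/ → /ke/, /θ/ → /θe/, /θ/ → /θe/, /j/ → /je/.

ketɔθeŋɪθewuje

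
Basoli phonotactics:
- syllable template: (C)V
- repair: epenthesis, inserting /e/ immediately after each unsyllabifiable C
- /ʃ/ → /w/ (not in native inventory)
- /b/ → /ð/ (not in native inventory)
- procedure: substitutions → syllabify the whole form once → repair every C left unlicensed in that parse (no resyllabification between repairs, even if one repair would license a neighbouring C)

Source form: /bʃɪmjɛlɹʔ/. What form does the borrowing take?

ðewɪmejɛleɹeʔe

Substitution: /b/ → /ð/, /ʃ/ → /w/, giving /ðwɪmjɛlɹʔ/.
The consonants /ð/, /m/, /l/, /ɹ/, /ʔ/ cannot be parsed into a legal (C)V syllable (no codas are permitted; onsets are limited to one consonant).
Inserting the epenthetic vowel yields /ð/ → /ðe/, /m/ → /me/, /l/ → /le/, /ɹ/ → /ɹe/, /ʔ/ → /ʔe/.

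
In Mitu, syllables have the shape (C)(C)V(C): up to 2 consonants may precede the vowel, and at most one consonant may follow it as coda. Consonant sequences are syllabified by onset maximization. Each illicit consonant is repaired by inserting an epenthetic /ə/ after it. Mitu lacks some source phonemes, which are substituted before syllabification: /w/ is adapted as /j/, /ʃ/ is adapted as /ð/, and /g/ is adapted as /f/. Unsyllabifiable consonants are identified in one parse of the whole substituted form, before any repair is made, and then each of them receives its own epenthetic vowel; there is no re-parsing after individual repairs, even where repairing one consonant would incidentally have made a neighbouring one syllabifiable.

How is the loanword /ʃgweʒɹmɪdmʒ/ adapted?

Substitution: /ʃ/ → /ð/, /g/ → /f/, /w/ → /j/, giving /ðfjeʒɹmɪdmʒ/.
Syllabifying with onset maximization leaves /ð/, /m/, /ʒ/ stranded (at most one coda consonant is licensed; onsets may contain at most 2 consonants).
Inserting the epenthetic vowel yields /ð/ → /ðə/, /m/ → /mə/, /ʒ/ → /ʒə/.

ðəfjeʒɹmɪdməʒə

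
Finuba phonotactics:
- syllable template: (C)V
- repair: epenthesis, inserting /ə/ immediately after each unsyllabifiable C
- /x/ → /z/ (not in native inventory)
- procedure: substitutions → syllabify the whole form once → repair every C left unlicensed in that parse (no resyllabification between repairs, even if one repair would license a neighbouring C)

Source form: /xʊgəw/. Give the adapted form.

Substitution: /x/ → /z/, giving /zʊgəw/.
The consonants /w/ cannot be parsed into a legal (C)V syllable (no codas are permitted; onsets are limited to one consonant).
Inserting the epenthetic vowel yields /w/ → /wə/.

zʊgəwə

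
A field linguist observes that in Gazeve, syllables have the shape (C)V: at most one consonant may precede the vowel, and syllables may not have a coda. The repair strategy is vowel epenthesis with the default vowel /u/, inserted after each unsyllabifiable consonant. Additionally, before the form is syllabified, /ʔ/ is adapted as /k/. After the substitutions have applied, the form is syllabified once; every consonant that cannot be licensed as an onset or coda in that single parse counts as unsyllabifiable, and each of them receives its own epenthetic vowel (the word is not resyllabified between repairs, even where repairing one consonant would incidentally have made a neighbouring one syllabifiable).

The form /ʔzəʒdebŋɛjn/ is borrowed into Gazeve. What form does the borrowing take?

Substitution: /ʔ/ → /k/, giving /kzəʒdebŋɛjn/.
The consonants /k/, /ʒ/, /b/, /j/, /n/ cannot be parsed into a legal (C)V syllable (no codas are permitted; onsets are limited to one consonant).
Each unlicensed consonant becomes the onset of a new syllable: /k/ → /ku/, /ʒ/ → /ʒu/, /b/ → /bu/, /j/ → /ju/, /n/ → /nu/.

kuzəʒudebuŋɛjunu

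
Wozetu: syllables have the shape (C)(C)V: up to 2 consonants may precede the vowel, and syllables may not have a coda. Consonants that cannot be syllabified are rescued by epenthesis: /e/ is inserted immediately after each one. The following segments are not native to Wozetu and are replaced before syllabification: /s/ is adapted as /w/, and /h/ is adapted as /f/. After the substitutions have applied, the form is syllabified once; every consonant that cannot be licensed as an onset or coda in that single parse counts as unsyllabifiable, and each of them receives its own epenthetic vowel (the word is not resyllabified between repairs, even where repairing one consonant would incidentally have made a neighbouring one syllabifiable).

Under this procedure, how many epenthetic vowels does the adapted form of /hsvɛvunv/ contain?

3

After substitution the input is /fwvɛvunv/.
The unsyllabifiable consonants are /f/, /n/, /v/; each receives one epenthetic vowel.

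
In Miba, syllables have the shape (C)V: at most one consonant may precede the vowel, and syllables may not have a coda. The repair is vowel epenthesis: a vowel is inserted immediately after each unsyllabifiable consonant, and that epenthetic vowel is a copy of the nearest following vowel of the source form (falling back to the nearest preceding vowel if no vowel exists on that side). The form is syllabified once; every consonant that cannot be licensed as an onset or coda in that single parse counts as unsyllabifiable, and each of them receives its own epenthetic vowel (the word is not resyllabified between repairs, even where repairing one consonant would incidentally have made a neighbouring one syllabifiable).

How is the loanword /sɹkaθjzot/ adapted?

saɹakaθojozoto

Syllabifying with onset maximization leaves /s/, /ɹ/, /θ/, /j/, /t/ stranded (no codas are permitted; onsets are limited to one consonant).
Each unlicensed consonant becomes the onset of a new syllable: /s/ → /sa/, /ɹ/ → /ɹa/, /θ/ → /θo/, /j/ → /jo/, /t/ → /to/.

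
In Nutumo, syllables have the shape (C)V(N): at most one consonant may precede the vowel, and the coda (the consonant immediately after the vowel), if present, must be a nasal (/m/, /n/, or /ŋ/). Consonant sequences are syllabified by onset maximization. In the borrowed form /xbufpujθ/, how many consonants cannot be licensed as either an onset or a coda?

Under (C)V(N), the unsyllabifiable consonants are /x/, /f/, /j/, /θ/ (only a nasal (/m/, /n/, or /ŋ/) is licensed in coda position; onsets are limited to one consonant).

4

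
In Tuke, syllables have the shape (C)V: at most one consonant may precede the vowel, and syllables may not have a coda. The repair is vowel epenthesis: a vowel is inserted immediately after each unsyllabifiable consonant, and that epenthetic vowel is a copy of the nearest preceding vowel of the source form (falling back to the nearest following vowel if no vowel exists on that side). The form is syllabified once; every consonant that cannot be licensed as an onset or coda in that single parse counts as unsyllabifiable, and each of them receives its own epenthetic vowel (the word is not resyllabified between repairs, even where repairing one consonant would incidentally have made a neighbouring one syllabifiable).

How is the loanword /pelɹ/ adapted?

The consonants /l/, /ɹ/ cannot be parsed into a legal (C)V syllable (no codas are permitted; onsets are limited to one consonant).
Each unlicensed consonant becomes the onset of a new syllable: /l/ → /le/, /ɹ/ → /ɹe/.

peleɹe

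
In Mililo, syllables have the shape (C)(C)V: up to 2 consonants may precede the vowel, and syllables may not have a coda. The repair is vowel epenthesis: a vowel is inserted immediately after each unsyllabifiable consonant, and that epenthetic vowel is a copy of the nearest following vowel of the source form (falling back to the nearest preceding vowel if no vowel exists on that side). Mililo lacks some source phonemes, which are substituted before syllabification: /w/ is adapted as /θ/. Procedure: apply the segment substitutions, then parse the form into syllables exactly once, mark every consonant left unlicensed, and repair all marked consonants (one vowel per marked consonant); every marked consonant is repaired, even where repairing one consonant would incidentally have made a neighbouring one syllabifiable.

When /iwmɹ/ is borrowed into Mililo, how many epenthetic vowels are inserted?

3

After substitution the input is /iθmɹ/.
The unsyllabifiable consonants are /θ/, /m/, /ɹ/; each receives one epenthetic vowel.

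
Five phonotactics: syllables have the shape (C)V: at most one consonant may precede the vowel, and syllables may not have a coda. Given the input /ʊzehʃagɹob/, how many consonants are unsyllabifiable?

Syllabifying with onset maximization leaves /h/, /g/, /b/ stranded (no codas are permitted; onsets are limited to one consonant).

3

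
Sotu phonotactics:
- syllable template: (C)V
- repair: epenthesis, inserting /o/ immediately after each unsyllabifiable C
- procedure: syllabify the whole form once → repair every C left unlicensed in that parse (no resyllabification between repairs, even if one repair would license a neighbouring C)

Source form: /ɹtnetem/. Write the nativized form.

ɹotonetemo

The consonants /ɹ/, /t/, /m/ cannot be parsed into a legal (C)V syllable (no codas are permitted; onsets are limited to one consonant).
Inserting the epenthetic vowel yields /ɹ/ → /ɹo/, /t/ → /to/, /m/ → /mo/.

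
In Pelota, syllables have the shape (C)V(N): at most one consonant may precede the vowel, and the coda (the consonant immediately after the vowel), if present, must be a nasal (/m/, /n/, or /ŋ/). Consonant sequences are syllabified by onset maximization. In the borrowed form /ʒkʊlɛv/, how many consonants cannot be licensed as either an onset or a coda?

2

Under (C)V(N), the unsyllabifiable consonants are /ʒ/, /v/ (only a nasal (/m/, /n/, or /ŋ/) is licensed in coda position; onsets are limited to one consonant).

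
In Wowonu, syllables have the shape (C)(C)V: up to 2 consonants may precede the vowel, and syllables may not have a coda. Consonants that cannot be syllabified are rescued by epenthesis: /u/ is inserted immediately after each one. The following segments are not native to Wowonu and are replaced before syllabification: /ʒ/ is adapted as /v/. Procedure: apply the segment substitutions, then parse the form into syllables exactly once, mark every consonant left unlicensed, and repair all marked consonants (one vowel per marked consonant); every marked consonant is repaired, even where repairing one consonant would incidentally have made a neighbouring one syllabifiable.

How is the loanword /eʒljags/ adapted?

Substitution: /ʒ/ → /v/, giving /evljags/.
Syllabifying with onset maximization leaves /v/, /g/, /s/ stranded (no codas are permitted; onsets may contain at most 2 consonants).
Each unlicensed consonant becomes the onset of a new syllable: /v/ → /vu/, /g/ → /gu/, /s/ → /su/.

evuljagusu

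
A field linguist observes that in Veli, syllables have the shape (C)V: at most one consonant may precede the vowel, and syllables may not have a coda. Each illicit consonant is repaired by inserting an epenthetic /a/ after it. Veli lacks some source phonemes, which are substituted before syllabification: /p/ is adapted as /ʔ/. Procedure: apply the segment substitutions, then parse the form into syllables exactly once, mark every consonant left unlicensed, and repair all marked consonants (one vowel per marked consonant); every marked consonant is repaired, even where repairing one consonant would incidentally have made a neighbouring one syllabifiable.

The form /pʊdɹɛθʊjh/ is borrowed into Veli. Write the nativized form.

ʔʊdaɹɛθʊjaha

Substitution: /p/ → /ʔ/, giving /ʔʊdɹɛθʊjh/.
The consonants /d/, /j/, /h/ cannot be parsed into a legal (C)V syllable (no codas are permitted; onsets are limited to one consonant).
Each unlicensed consonant becomes the onset of a new syllable: /d/ → /da/, /j/ → /ja/, /h/ → /ha/.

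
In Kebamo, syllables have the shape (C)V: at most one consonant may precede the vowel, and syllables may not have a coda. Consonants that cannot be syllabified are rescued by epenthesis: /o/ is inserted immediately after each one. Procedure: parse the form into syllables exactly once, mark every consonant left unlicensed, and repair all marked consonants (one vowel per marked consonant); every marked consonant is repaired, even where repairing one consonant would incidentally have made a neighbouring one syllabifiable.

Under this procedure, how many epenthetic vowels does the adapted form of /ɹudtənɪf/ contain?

2

The unsyllabifiable consonants are /d/, /f/; each receives one epenthetic vowel.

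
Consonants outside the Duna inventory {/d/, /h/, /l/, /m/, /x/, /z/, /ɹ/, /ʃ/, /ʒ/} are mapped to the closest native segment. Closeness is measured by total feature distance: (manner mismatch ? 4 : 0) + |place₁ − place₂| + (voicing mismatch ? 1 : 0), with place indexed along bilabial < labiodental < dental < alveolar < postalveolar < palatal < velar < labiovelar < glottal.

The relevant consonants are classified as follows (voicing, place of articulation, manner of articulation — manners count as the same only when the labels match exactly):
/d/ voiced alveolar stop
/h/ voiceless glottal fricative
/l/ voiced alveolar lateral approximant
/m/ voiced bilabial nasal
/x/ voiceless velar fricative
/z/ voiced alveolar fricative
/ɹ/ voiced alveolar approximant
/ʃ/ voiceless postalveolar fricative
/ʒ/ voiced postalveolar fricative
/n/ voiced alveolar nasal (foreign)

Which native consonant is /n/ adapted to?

/m/ is closest: same manner (nasal), place distance 3 (alveolar→bilabial), same voicing; total 3. Next closest is /d/ at distance 4.

m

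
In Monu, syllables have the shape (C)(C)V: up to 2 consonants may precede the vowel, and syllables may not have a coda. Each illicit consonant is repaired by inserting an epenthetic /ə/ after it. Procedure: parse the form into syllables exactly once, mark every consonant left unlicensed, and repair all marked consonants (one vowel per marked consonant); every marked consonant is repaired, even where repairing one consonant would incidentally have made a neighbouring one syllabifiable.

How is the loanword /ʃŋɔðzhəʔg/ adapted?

ʃŋɔðəzhəʔəgə

The consonants /ð/, /ʔ/, /g/ cannot be parsed into a legal (C)(C)V syllable (no codas are permitted; onsets may contain at most 2 consonants).
Epenthesis after each stranded consonant: /ð/ → /ðə/, /ʔ/ → /ʔə/, /g/ → /gə/.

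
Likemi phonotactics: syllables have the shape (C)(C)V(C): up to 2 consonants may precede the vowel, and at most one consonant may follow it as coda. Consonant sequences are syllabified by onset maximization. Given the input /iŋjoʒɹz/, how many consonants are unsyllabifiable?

The consonants /ɹ/, /z/ cannot be parsed into a legal (C)(C)V(C) syllable (at most one coda consonant is licensed; onsets may contain at most 2 consonants).

2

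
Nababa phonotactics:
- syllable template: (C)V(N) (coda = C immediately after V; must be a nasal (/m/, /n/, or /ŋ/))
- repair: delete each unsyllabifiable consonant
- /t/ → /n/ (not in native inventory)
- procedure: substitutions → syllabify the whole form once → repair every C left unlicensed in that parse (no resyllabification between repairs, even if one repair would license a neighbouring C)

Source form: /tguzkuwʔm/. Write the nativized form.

Substitution: /t/ → /n/, giving /nguzkuwʔm/.
Syllabifying with onset maximization leaves /n/, /z/, /w/, /ʔ/, /m/ stranded (only a nasal (/m/, /n/, or /ŋ/) is licensed in coda position; onsets are limited to one consonant).
Deleting the stranded consonants removes /n/, /z/, /w/, /ʔ/, /m/.

guku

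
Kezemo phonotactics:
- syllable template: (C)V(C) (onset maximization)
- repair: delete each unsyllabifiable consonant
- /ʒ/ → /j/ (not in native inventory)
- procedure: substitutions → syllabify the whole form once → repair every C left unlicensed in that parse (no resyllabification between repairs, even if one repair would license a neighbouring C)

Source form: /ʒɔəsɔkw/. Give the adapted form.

jɔəsɔk

Substitution: /ʒ/ → /j/, giving /jɔəsɔkw/.
Syllabifying with onset maximization leaves /w/ stranded (at most one coda consonant is licensed; onsets are limited to one consonant).
Each unlicensed consonant is deleted: /w/.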